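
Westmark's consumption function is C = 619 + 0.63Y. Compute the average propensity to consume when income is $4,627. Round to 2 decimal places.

APC = 0.76

C = 619 + 0.63(4627) = 3534.01
APC = C/Y = 3534.01/4627 = 0.76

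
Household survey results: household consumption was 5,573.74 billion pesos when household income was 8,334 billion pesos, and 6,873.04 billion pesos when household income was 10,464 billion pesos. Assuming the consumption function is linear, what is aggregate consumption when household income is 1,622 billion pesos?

C = 1479.42

MPC = (6873.04 − 5573.74)/(10464 − 8334) = 1299.3/2130 = 0.61
a = 5573.74 − 0.61(8334) = 5573.74 − 5083.74 = 490
C = 490 + 0.61(1622) = 490 + 989.42 = 1479.42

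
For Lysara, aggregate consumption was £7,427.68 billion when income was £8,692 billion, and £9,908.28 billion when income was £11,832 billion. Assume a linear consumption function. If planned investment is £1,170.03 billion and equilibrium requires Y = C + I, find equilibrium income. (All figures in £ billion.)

Y = 8243

MPC = (9908.28 − 7427.68)/(11832 − 8692) = 2480.6/3140 = 0.79
a = 7427.68 − 0.79(8692) = 561
Equilibrium: Y = 561 + 0.79Y + 1170.03
0.21Y = 1731.03, so Y = 1731.03/0.21 = 8243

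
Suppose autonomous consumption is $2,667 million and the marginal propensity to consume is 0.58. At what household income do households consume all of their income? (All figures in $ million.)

At break-even, C = Y: 2667 + 0.58Y = Y
0.42Y = 2667, so Y = 2667/0.42 = 6350

Y = 6350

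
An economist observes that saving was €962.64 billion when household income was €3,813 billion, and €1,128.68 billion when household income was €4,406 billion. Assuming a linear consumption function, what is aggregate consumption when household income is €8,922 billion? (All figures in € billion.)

MPS = ΔS/ΔY = (1128.68 − 962.64)/(4406 − 3813) = 166.04/593 = 0.28
MPC = 1 − MPS = 0.72
Autonomous saving = 962.64 − 0.28(3813) = -105, so a = 105
C = 105 + 0.72(8922) = 105 + 6423.84 = 6528.84

C = 6528.84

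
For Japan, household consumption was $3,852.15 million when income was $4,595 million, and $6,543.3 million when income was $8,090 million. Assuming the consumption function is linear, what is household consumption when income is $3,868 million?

C = 3292.36

MPC = (6543.3 − 3852.15)/(8090 − 4595) = 2691.15/3495 = 0.77
a = 3852.15 − 0.77(4595) = 3852.15 − 3538.15 = 314
C = 314 + 0.77(3868) = 314 + 2978.36 = 3292.36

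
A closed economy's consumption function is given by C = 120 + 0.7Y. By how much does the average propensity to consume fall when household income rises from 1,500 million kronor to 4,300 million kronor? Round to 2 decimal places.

At Y = 1500: C = 120 + 0.7(1500) = 1170, APC = 1170/1500 = 0.780
At Y = 4300: C = 3130, APC = 3130/4300 = 0.728
Fall in APC = 0.780 − 0.728 = 0.052 ≈ 0.05

ΔAPC = 0.05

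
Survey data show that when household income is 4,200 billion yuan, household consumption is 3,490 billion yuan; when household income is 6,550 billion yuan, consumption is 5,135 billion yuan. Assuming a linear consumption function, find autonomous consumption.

MPC = ΔC/ΔY = (5135 − 3490)/(6550 − 4200) = 1645/2350 = 0.7
a = C − MPC·Y = 3490 − 0.7(4200) = 3490 − 2940 = 550

a = 550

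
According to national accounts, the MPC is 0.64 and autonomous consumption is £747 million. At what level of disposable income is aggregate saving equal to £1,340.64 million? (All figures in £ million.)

S = Y − C = -747 + 0.36Y
-747 + 0.36Y = 1340.64, so 0.36Y = 2087.64 and Y = 5799

Y = 5799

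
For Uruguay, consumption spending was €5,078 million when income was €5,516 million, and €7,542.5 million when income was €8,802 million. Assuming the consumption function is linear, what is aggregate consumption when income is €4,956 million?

C = 4658

MPC = (7542.5 − 5078)/(8802 − 5516) = 2464.5/3286 = 0.75
a = 5078 − 0.75(5516) = 5078 − 4137 = 941
C = 941 + 0.75(4956) = 941 + 3717 = 4658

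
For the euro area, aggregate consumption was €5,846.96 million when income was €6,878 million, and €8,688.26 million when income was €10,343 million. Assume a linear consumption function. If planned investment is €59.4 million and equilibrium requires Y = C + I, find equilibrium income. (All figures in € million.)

MPC = (8688.26 − 5846.96)/(10343 − 6878) = 2841.3/3465 = 0.82
a = 5846.96 − 0.82(6878) = 207
Equilibrium: Y = 207 + 0.82Y + 59.4
0.18Y = 266.4, so Y = 266.4/0.18 = 1480

Y = 1480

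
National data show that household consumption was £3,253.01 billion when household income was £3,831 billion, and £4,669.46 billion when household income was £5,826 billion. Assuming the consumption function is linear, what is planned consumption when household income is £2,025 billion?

MPC = (4669.46 − 3253.01)/(5826 − 3831) = 1416.45/1995 = 0.71
a = 3253.01 − 0.71(3831) = 3253.01 − 2720.01 = 533
C = 533 + 0.71(2025) = 533 + 1437.75 = 1970.75

C = 1970.75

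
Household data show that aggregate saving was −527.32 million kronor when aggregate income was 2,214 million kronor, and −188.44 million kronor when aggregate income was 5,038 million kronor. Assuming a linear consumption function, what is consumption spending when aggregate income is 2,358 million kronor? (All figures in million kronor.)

C = 2868.04

MPS = ΔS/ΔY = (-188.44 − (-527.32))/(5038 − 2214) = 338.88/2824 = 0.12
MPC = 1 − MPS = 0.88
Autonomous saving = -527.32 − 0.12(2214) = -793, so a = 793
C = 793 + 0.88(2358) = 793 + 2075.04 = 2868.04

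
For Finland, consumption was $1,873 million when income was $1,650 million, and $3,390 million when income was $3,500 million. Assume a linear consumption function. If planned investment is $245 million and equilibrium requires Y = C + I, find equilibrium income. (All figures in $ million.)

Y = 4250

MPC = (3390 − 1873)/(3500 − 1650) = 1517/1850 = 0.82
a = 1873 − 0.82(1650) = 520
Equilibrium: Y = 520 + 0.82Y + 245
0.18Y = 765, so Y = 765/0.18 = 4250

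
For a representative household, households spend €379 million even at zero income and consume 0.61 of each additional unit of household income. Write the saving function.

S = Y − C = Y − (379 + 0.61Y) = -379 + (1 − 0.61)Y

S = -379 + 0.39Y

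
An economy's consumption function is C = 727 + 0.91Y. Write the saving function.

S = -727 + 0.09Y

S = Y − C = Y − (727 + 0.91Y) = -727 + (1 − 0.91)Y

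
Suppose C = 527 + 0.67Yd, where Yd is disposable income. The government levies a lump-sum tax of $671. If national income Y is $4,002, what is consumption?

Yd = Y − T = 4002 − 671 = 3331
C = 527 + 0.67(3331) = 527 + 2231.77 = 2758.77

C = 2758.77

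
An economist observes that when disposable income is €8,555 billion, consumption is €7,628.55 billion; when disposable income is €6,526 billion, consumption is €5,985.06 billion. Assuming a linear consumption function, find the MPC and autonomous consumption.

MPC = ΔC/ΔY = (7628.55 − 5985.06)/(8555 − 6526) = 1643.49/2029 = 0.81
a = C − MPC·Y = 5985.06 − 0.81(6526) = 5985.06 − 5286.06 = 699

MPC = 0.81; a = 699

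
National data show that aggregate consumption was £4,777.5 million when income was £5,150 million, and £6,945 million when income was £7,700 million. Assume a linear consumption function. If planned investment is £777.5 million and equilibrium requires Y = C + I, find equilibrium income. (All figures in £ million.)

Y = 7850

MPC = (6945 − 4777.5)/(7700 − 5150) = 2167.5/2550 = 0.85
a = 4777.5 − 0.85(5150) = 400
Equilibrium: Y = 400 + 0.85Y + 777.5
0.15Y = 1177.5, so Y = 1177.5/0.15 = 7850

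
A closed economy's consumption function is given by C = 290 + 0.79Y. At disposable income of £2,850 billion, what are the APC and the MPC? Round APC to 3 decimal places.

APC = 0.892; MPC = 0.79

MPC = 0.79 (the slope of the consumption function)
C = 290 + 0.79(2850) = 2541.5, so APC = 2541.5/2850 = 0.892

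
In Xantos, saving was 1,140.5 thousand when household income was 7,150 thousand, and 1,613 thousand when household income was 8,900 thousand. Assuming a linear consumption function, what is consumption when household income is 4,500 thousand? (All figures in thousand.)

MPS = ΔS/ΔY = (1613 − 1140.5)/(8900 − 7150) = 472.5/1750 = 0.27
MPC = 1 − MPS = 0.73
Autonomous saving = 1140.5 − 0.27(7150) = -790, so a = 790
C = 790 + 0.73(4500) = 790 + 3285 = 4075

C = 4075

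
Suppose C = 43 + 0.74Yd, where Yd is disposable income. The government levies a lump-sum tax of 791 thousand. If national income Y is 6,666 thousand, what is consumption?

C = 4390.5

Yd = Y − T = 6666 − 791 = 5875
C = 43 + 0.74(5875) = 43 + 4347.5 = 4390.5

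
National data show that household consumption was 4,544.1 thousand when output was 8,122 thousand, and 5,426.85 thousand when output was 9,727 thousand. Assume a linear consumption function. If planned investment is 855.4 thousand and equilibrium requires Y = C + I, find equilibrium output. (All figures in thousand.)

Y = 2072

MPC = (5426.85 − 4544.1)/(9727 − 8122) = 882.75/1605 = 0.55
a = 4544.1 − 0.55(8122) = 77
Equilibrium: Y = 77 + 0.55Y + 855.4
0.45Y = 932.4, so Y = 932.4/0.45 = 2072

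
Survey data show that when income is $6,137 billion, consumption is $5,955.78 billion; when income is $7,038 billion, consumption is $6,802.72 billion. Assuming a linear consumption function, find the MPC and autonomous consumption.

MPC = ΔC/ΔY = (6802.72 − 5955.78)/(7038 − 6137) = 846.94/901 = 0.94
a = C − MPC·Y = 5955.78 − 0.94(6137) = 5955.78 − 5768.78 = 187

MPC = 0.94; a = 187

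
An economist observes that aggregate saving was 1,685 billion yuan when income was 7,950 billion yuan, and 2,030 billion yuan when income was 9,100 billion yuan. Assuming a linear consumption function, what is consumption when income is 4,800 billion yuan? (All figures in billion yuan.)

MPS = ΔS/ΔY = (2030 − 1685)/(9100 − 7950) = 345/1150 = 0.3
MPC = 1 − MPS = 0.7
Autonomous saving = 1685 − 0.3(7950) = -700, so a = 700
C = 700 + 0.7(4800) = 700 + 3360 = 4060

C = 4060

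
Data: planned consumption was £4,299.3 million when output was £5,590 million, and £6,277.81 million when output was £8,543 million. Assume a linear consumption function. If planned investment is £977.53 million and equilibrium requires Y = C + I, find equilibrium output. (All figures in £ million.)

Y = 4641

MPC = (6277.81 − 4299.3)/(8543 − 5590) = 1978.51/2953 = 0.67
a = 4299.3 − 0.67(5590) = 554
Equilibrium: Y = 554 + 0.67Y + 977.53
0.33Y = 1531.53, so Y = 1531.53/0.33 = 4641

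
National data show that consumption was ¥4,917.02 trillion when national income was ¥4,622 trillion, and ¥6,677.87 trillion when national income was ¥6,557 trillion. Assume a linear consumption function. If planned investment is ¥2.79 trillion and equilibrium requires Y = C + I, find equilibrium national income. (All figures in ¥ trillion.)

MPC = (6677.87 − 4917.02)/(6557 − 4622) = 1760.85/1935 = 0.91
a = 4917.02 − 0.91(4622) = 711
Equilibrium: Y = 711 + 0.91Y + 2.79
0.09Y = 713.79, so Y = 713.79/0.09 = 7931

Y = 7931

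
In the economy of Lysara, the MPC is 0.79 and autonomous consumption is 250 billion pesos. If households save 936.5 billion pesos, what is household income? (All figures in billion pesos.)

S = Y − C = -250 + 0.21Y
-250 + 0.21Y = 936.5, so 0.21Y = 1186.5 and Y = 5650

Y = 5650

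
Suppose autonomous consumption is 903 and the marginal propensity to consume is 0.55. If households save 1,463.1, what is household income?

Y = 5258

S = Y − C = -903 + 0.45Y
-903 + 0.45Y = 1463.1, so 0.45Y = 2366.1 and Y = 5258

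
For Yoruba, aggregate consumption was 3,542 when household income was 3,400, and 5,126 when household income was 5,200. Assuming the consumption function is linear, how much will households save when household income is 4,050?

MPC = (5126 − 3542)/(5200 − 3400) = 1584/1800 = 0.88
a = 3542 − 0.88(3400) = 3542 − 2992 = 550
C = 550 + 0.88(4050) = 4114
S = 4050 − 4114 = -64

S = -64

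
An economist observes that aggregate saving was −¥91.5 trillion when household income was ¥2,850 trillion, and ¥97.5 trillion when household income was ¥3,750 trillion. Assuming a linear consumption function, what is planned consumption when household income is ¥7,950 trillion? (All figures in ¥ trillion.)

C = 6970.5

MPS = ΔS/ΔY = (97.5 − (-91.5))/(3750 − 2850) = 189/900 = 0.21
MPC = 1 − MPS = 0.79
Autonomous saving = -91.5 − 0.21(2850) = -690, so a = 690
C = 690 + 0.79(7950) = 690 + 6280.5 = 6970.5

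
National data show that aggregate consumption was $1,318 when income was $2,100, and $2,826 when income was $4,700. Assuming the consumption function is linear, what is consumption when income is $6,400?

MPC = (2826 − 1318)/(4700 − 2100) = 1508/2600 = 0.58
a = 1318 − 0.58(2100) = 1318 − 1218 = 100
C = 100 + 0.58(6400) = 100 + 3712 = 3812

C = 3812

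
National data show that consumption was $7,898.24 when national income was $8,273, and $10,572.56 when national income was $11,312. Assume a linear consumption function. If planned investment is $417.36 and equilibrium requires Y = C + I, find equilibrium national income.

Y = 8628

MPC = (10572.56 − 7898.24)/(11312 − 8273) = 2674.32/3039 = 0.88
a = 7898.24 − 0.88(8273) = 618
Equilibrium: Y = 618 + 0.88Y + 417.36
0.12Y = 1035.36, so Y = 1035.36/0.12 = 8628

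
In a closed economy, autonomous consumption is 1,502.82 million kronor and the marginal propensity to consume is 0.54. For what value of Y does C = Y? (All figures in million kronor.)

At break-even, C = Y: 1502.82 + 0.54Y = Y
0.46Y = 1502.82, so Y = 1502.82/0.46 = 3267

Y = 3267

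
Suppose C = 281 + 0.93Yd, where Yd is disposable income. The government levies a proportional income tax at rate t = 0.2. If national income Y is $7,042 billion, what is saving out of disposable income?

Yd = (1 − 0.2)(7042) = 0.8(7042) = 5633.6
C = 281 + 0.93(5633.6) = 281 + 5239.248 = 5520.248
S = Yd − C = 5633.6 − 5520.248 = 113.352

S = 113.352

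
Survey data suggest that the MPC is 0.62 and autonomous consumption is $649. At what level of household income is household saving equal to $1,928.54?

S = Y − C = -649 + 0.38Y
-649 + 0.38Y = 1928.54, so 0.38Y = 2577.54 and Y = 6783

Y = 6783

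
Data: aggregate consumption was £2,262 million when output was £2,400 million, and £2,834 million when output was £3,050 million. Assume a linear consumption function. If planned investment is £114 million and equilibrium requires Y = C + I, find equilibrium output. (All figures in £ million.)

Y = 2200

MPC = (2834 − 2262)/(3050 − 2400) = 572/650 = 0.88
a = 2262 − 0.88(2400) = 150
Equilibrium: Y = 150 + 0.88Y + 114
0.12Y = 264, so Y = 264/0.12 = 2200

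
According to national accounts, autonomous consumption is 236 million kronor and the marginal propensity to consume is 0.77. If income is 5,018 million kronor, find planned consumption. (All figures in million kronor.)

C = 4099.86

C = 236 + 0.77(5018) = 236 + 3863.86 = 4099.86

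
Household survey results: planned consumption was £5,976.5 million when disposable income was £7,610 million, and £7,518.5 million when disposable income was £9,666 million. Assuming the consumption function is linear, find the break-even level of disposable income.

Y = 1076

MPC = (7518.5 − 5976.5)/(9666 − 7610) = 1542/2056 = 0.75
a = 5976.5 − 0.75(7610) = 5976.5 − 5707.5 = 269
Break-even: Y = a/(1−MPC) = 269/0.25 = 1076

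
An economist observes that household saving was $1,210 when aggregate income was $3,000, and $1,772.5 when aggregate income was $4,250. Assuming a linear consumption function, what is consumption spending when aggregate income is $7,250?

C = 4127.5

MPS = ΔS/ΔY = (1772.5 − 1210)/(4250 − 3000) = 562.5/1250 = 0.45
MPC = 1 − MPS = 0.55
Autonomous saving = 1210 − 0.45(3000) = -140, so a = 140
C = 140 + 0.55(7250) = 140 + 3987.5 = 4127.5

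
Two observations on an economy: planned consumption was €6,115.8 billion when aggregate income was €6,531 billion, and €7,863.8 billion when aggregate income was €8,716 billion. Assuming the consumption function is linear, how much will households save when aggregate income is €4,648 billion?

S = 38.6

MPC = (7863.8 − 6115.8)/(8716 − 6531) = 1748/2185 = 0.8
a = 6115.8 − 0.8(6531) = 6115.8 − 5224.8 = 891
C = 891 + 0.8(4648) = 4609.4
S = 4648 − 4609.4 = 38.6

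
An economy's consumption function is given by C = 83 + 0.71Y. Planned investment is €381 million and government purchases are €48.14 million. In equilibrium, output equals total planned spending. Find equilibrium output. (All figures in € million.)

Y = 1766

Y = C + I + G = 83 + 0.71Y + 381 + 48.14
Y − 0.71Y = 512.14
0.29Y = 512.14, so Y = 512.14/0.29 = 1766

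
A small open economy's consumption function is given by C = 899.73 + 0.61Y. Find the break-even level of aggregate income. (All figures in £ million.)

At break-even, C = Y: 899.73 + 0.61Y = Y
0.39Y = 899.73, so Y = 899.73/0.39 = 2307

Y = 2307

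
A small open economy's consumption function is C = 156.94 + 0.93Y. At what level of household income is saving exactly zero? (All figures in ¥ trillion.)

At break-even, C = Y: 156.94 + 0.93Y = Y
0.07Y = 156.94, so Y = 156.94/0.07 = 2242

Y = 2242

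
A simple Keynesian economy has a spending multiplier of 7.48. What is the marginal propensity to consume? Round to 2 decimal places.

k = 1/(1 − MPC), so 1 − MPC = 1/k = 1/7.48 = 0.1337
MPC = 1 − 0.1337 = 0.87

MPC = 0.87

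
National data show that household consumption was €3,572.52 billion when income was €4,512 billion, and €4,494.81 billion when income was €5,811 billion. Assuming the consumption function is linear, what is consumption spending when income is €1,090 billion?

C = 1142.9

MPC = (4494.81 − 3572.52)/(5811 − 4512) = 922.29/1299 = 0.71
a = 3572.52 − 0.71(4512) = 3572.52 − 3203.52 = 369
C = 369 + 0.71(1090) = 369 + 773.9 = 1142.9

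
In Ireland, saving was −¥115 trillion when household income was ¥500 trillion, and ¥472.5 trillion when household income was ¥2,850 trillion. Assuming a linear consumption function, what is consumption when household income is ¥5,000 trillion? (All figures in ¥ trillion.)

MPS = ΔS/ΔY = (472.5 − (-115))/(2850 − 500) = 587.5/2350 = 0.25
MPC = 1 − MPS = 0.75
Autonomous saving = -115 − 0.25(500) = -240, so a = 240
C = 240 + 0.75(5000) = 240 + 3750 = 3990

C = 3990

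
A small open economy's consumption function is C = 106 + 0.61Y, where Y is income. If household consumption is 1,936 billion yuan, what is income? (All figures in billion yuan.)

Y = 3000

106 + 0.61Y = 1936
0.61Y = 1830, so Y = 1830/0.61 = 3000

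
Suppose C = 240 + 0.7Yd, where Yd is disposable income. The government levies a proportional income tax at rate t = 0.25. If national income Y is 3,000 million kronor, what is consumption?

C = 1815

Yd = (1 − 0.25)(3000) = 0.75(3000) = 2250
C = 240 + 0.7(2250) = 240 + 1575 = 1815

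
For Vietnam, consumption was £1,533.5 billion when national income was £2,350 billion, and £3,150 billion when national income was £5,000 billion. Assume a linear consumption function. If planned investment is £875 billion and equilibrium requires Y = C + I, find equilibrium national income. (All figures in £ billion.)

MPC = (3150 − 1533.5)/(5000 − 2350) = 1616.5/2650 = 0.61
a = 1533.5 − 0.61(2350) = 100
Equilibrium: Y = 100 + 0.61Y + 875
0.39Y = 975, so Y = 975/0.39 = 2500

Y = 2500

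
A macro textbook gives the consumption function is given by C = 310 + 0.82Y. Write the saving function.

S = -310 + 0.18Y

S = Y − C = Y − (310 + 0.82Y) = -310 + (1 − 0.82)Y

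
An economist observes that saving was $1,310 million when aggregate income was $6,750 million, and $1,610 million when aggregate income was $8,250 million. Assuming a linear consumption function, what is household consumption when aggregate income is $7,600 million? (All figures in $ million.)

C = 6120

MPS = ΔS/ΔY = (1610 − 1310)/(8250 − 6750) = 300/1500 = 0.2
MPC = 1 − MPS = 0.8
Autonomous saving = 1310 − 0.2(6750) = -40, so a = 40
C = 40 + 0.8(7600) = 40 + 6080 = 6120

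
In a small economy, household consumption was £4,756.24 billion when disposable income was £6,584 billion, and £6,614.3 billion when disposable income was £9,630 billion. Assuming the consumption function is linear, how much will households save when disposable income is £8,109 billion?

S = 2422.51

MPC = (6614.3 − 4756.24)/(9630 − 6584) = 1858.06/3046 = 0.61
a = 4756.24 − 0.61(6584) = 4756.24 − 4016.24 = 740
C = 740 + 0.61(8109) = 5686.49
S = 8109 − 5686.49 = 2422.51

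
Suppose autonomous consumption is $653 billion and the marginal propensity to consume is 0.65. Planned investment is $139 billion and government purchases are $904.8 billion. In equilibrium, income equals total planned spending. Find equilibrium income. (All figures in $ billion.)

Y = 4848

Y = C + I + G = 653 + 0.65Y + 139 + 904.8
Y − 0.65Y = 1696.8
0.35Y = 1696.8, so Y = 1696.8/0.35 = 4848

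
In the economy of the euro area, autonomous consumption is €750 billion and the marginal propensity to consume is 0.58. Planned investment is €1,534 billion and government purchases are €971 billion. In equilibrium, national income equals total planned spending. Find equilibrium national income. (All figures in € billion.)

Y = 7750

Y = C + I + G = 750 + 0.58Y + 1534 + 971
Y − 0.58Y = 3255
0.42Y = 3255, so Y = 3255/0.42 = 7750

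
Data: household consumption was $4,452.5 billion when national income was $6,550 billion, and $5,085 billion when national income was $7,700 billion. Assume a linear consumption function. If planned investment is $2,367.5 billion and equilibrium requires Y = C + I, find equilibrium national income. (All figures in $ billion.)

MPC = (5085 − 4452.5)/(7700 − 6550) = 632.5/1150 = 0.55
a = 4452.5 − 0.55(6550) = 850
Equilibrium: Y = 850 + 0.55Y + 2367.5
0.45Y = 3217.5, so Y = 3217.5/0.45 = 7150

Y = 7150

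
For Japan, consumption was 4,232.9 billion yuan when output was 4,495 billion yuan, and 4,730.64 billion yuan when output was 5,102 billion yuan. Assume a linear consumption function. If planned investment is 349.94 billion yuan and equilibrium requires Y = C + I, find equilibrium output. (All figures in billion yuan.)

Y = 4983

MPC = (4730.64 − 4232.9)/(5102 − 4495) = 497.74/607 = 0.82
a = 4232.9 − 0.82(4495) = 547
Equilibrium: Y = 547 + 0.82Y + 349.94
0.18Y = 896.94, so Y = 896.94/0.18 = 4983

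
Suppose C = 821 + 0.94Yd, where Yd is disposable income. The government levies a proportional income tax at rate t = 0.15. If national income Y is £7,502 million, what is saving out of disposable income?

Yd = (1 − 0.15)(7502) = 0.85(7502) = 6376.7
C = 821 + 0.94(6376.7) = 821 + 5994.098 = 6815.098
S = Yd − C = 6376.7 − 6815.098 = -438.398

S = -438.398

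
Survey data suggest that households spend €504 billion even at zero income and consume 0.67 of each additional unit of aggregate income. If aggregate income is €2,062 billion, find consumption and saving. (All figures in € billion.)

C = 504 + 0.67(2062) = 504 + 1381.54 = 1885.54
S = Y − C = 2062 − 1885.54 = 176.46

C = 1885.54; S = 176.46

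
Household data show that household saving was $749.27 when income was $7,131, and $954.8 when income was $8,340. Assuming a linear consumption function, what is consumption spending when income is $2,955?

C = 2915.65

MPS = ΔS/ΔY = (954.8 − 749.27)/(8340 − 7131) = 205.53/1209 = 0.17
MPC = 1 − MPS = 0.83
Autonomous saving = 749.27 − 0.17(7131) = -463, so a = 463
C = 463 + 0.83(2955) = 463 + 2452.65 = 2915.65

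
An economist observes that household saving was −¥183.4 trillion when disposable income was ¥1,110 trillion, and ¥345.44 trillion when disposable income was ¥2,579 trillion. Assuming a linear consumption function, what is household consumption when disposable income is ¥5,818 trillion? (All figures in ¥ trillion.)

C = 4306.52

MPS = ΔS/ΔY = (345.44 − (-183.4))/(2579 − 1110) = 528.84/1469 = 0.36
MPC = 1 − MPS = 0.64
Autonomous saving = -183.4 − 0.36(1110) = -583, so a = 583
C = 583 + 0.64(5818) = 583 + 3723.52 = 4306.52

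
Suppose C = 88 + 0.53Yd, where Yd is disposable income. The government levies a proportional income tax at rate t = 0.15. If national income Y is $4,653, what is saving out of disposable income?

S = 1770.8735

Yd = (1 − 0.15)(4653) = 0.85(4653) = 3955.05
C = 88 + 0.53(3955.05) = 88 + 2096.1765 = 2184.1765
S = Yd − C = 3955.05 − 2184.1765 = 1770.8735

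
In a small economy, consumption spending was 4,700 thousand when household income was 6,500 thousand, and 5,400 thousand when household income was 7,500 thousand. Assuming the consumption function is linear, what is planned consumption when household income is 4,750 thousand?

MPC = (5400 − 4700)/(7500 − 6500) = 700/1000 = 0.7
a = 4700 − 0.7(6500) = 4700 − 4550 = 150
C = 150 + 0.7(4750) = 150 + 3325 = 3475

C = 3475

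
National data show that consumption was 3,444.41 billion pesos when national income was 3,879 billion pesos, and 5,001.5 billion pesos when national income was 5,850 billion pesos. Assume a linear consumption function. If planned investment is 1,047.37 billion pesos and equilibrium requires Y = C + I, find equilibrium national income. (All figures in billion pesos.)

Y = 6797

MPC = (5001.5 − 3444.41)/(5850 − 3879) = 1557.09/1971 = 0.79
a = 3444.41 − 0.79(3879) = 380
Equilibrium: Y = 380 + 0.79Y + 1047.37
0.21Y = 1427.37, so Y = 1427.37/0.21 = 6797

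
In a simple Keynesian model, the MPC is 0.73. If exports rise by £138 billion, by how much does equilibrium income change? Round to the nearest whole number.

ΔY ≈ 511

The multiplier is 1/(1 − MPC) = 1/0.27.
ΔY = 138/0.27 = 511.11 ≈ 511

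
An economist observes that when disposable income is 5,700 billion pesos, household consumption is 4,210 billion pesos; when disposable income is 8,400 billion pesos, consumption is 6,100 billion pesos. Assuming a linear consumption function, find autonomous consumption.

MPC = ΔC/ΔY = (6100 − 4210)/(8400 − 5700) = 1890/2700 = 0.7
a = C − MPC·Y = 4210 − 0.7(5700) = 4210 − 3990 = 220

a = 220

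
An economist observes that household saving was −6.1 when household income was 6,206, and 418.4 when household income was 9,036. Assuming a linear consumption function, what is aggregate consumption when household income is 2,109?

MPS = ΔS/ΔY = (418.4 − (-6.1))/(9036 − 6206) = 424.5/2830 = 0.15
MPC = 1 − MPS = 0.85
Autonomous saving = -6.1 − 0.15(6206) = -937, so a = 937
C = 937 + 0.85(2109) = 937 + 1792.65 = 2729.65

C = 2729.65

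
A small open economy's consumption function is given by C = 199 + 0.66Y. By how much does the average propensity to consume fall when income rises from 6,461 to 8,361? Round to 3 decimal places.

ΔAPC = 0.007

At Y = 6461: C = 199 + 0.66(6461) = 4463.26, APC = 4463.26/6461 = 0.6908
At Y = 8361: C = 5717.26, APC = 5717.26/8361 = 0.6838
Fall in APC = 0.6908 − 0.6838 = 0.007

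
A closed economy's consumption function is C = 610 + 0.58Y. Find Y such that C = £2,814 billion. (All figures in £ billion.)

610 + 0.58Y = 2814
0.58Y = 2204, so Y = 2204/0.58 = 3800

Y = 3800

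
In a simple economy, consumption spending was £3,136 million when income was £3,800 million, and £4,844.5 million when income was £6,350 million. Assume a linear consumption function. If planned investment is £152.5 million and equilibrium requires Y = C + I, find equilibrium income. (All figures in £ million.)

MPC = (4844.5 − 3136)/(6350 − 3800) = 1708.5/2550 = 0.67
a = 3136 − 0.67(3800) = 590
Equilibrium: Y = 590 + 0.67Y + 152.5
0.33Y = 742.5, so Y = 742.5/0.33 = 2250

Y = 2250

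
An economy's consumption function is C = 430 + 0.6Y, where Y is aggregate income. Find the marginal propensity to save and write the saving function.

MPS = 1 − MPC = 1 − 0.6 = 0.4
S = Y − C = -430 + 0.4Y

MPS = 0.4; S = -430 + 0.4Y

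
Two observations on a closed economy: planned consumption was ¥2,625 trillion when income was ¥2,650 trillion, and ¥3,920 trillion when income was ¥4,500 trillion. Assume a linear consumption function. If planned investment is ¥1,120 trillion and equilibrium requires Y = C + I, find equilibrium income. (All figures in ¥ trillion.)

MPC = (3920 − 2625)/(4500 − 2650) = 1295/1850 = 0.7
a = 2625 − 0.7(2650) = 770
Equilibrium: Y = 770 + 0.7Y + 1120
0.3Y = 1890, so Y = 1890/0.3 = 6300

Y = 6300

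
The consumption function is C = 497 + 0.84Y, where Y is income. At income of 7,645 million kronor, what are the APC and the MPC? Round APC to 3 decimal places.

APC = 0.905; MPC = 0.84

MPC = 0.84 (the slope of the consumption function)
C = 497 + 0.84(7645) = 6918.8, so APC = 6918.8/7645 = 0.905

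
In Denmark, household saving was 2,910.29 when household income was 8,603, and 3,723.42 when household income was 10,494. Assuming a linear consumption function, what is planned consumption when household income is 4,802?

C = 3526.14

MPS = ΔS/ΔY = (3723.42 − 2910.29)/(10494 − 8603) = 813.13/1891 = 0.43
MPC = 1 − MPS = 0.57
Autonomous saving = 2910.29 − 0.43(8603) = -789, so a = 789
C = 789 + 0.57(4802) = 789 + 2737.14 = 3526.14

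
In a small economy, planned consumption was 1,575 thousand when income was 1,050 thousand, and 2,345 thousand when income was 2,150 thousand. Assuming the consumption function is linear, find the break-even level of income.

Y = 2800

MPC = (2345 − 1575)/(2150 − 1050) = 770/1100 = 0.7
a = 1575 − 0.7(1050) = 1575 − 735 = 840
Break-even: Y = a/(1−MPC) = 840/0.3 = 2800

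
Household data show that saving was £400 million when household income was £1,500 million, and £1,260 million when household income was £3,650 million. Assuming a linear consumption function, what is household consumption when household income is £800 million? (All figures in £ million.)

C = 680

MPS = ΔS/ΔY = (1260 − 400)/(3650 − 1500) = 860/2150 = 0.4
MPC = 1 − MPS = 0.6
Autonomous saving = 400 − 0.4(1500) = -200, so a = 200
C = 200 + 0.6(800) = 200 + 480 = 680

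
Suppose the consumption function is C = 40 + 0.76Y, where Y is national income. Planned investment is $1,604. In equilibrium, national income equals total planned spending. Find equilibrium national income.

Y = C + I = 40 + 0.76Y + 1604
Y − 0.76Y = 1644
0.24Y = 1644, so Y = 1644/0.24 = 6850

Y = 6850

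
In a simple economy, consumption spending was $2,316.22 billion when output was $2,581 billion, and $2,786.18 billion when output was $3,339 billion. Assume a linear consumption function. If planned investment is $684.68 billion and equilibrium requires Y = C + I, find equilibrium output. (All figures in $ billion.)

MPC = (2786.18 − 2316.22)/(3339 − 2581) = 469.96/758 = 0.62
a = 2316.22 − 0.62(2581) = 716
Equilibrium: Y = 716 + 0.62Y + 684.68
0.38Y = 1400.68, so Y = 1400.68/0.38 = 3686

Y = 3686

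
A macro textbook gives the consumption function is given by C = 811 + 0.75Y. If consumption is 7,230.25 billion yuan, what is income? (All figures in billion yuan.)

811 + 0.75Y = 7230.25
0.75Y = 6419.25, so Y = 6419.25/0.75 = 8559

Y = 8559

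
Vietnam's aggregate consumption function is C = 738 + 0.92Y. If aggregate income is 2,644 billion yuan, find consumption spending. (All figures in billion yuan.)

C = 738 + 0.92(2644) = 738 + 2432.48 = 3170.48

C = 3170.48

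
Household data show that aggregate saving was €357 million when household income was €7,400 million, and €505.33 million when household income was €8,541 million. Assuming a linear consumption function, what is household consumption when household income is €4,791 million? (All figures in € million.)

MPS = ΔS/ΔY = (505.33 − 357)/(8541 − 7400) = 148.33/1141 = 0.13
MPC = 1 − MPS = 0.87
Autonomous saving = 357 − 0.13(7400) = -605, so a = 605
C = 605 + 0.87(4791) = 605 + 4168.17 = 4773.17

C = 4773.17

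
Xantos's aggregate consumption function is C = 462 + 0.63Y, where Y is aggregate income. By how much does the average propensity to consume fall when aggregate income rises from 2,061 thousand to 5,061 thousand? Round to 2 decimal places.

ΔAPC = 0.13

At Y = 2061: C = 462 + 0.63(2061) = 1760.43, APC = 1760.43/2061 = 0.854
At Y = 5061: C = 3650.43, APC = 3650.43/5061 = 0.721
Fall in APC = 0.854 − 0.721 = 0.133 ≈ 0.13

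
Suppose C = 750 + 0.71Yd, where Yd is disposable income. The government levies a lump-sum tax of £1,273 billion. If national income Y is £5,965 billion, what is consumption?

Yd = Y − T = 5965 − 1273 = 4692
C = 750 + 0.71(4692) = 750 + 3331.32 = 4081.32

C = 4081.32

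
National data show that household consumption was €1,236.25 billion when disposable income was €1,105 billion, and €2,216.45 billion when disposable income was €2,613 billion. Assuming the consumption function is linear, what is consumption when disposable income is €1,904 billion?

MPC = (2216.45 − 1236.25)/(2613 − 1105) = 980.2/1508 = 0.65
a = 1236.25 − 0.65(1105) = 1236.25 − 718.25 = 518
C = 518 + 0.65(1904) = 518 + 1237.6 = 1755.6

C = 1755.6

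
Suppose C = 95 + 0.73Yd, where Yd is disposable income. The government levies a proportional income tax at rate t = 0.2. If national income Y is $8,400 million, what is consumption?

C = 5000.6

Yd = (1 − 0.2)(8400) = 0.8(8400) = 6720
C = 95 + 0.73(6720) = 95 + 4905.6 = 5000.6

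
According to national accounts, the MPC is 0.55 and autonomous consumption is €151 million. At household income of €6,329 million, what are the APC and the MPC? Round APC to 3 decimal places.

MPC = 0.55 (the slope of the consumption function)
C = 151 + 0.55(6329) = 3631.95, so APC = 3631.95/6329 = 0.574

APC = 0.574; MPC = 0.55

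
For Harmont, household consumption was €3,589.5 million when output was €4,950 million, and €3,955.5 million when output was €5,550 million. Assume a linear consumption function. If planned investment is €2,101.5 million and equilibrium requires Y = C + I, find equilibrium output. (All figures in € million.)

Y = 6850

MPC = (3955.5 − 3589.5)/(5550 − 4950) = 366/600 = 0.61
a = 3589.5 − 0.61(4950) = 570
Equilibrium: Y = 570 + 0.61Y + 2101.5
0.39Y = 2671.5, so Y = 2671.5/0.39 = 6850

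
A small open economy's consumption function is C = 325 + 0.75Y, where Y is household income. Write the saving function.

S = -325 + 0.25Y

S = Y − C = Y − (325 + 0.75Y) = -325 + (1 − 0.75)Y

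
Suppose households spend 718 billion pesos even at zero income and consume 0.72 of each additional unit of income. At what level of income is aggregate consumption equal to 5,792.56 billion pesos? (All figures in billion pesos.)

Y = 7048

718 + 0.72Y = 5792.56
0.72Y = 5074.56, so Y = 5074.56/0.72 = 7048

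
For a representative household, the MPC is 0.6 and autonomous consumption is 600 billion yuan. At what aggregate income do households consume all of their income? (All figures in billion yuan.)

Y = 1500

At break-even, C = Y: 600 + 0.6Y = Y
0.4Y = 600, so Y = 600/0.4 = 1500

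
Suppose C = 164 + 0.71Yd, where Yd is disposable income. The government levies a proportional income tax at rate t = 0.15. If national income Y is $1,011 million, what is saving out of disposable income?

Yd = (1 − 0.15)(1011) = 0.85(1011) = 859.35
C = 164 + 0.71(859.35) = 164 + 610.1385 = 774.1385
S = Yd − C = 859.35 − 774.1385 = 85.2115

S = 85.2115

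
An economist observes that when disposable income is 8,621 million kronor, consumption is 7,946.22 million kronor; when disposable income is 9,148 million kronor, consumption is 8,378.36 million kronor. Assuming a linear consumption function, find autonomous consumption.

a = 877

MPC = ΔC/ΔY = (8378.36 − 7946.22)/(9148 − 8621) = 432.14/527 = 0.82
a = C − MPC·Y = 7946.22 − 0.82(8621) = 7946.22 − 7069.22 = 877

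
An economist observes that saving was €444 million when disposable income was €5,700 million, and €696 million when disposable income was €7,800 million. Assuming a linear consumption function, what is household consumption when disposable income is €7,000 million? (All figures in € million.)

MPS = ΔS/ΔY = (696 − 444)/(7800 − 5700) = 252/2100 = 0.12
MPC = 1 − MPS = 0.88
Autonomous saving = 444 − 0.12(5700) = -240, so a = 240
C = 240 + 0.88(7000) = 240 + 6160 = 6400

C = 6400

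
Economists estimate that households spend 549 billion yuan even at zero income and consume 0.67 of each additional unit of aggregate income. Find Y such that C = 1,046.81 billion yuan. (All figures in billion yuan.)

549 + 0.67Y = 1046.81
0.67Y = 497.81, so Y = 497.81/0.67 = 743

Y = 743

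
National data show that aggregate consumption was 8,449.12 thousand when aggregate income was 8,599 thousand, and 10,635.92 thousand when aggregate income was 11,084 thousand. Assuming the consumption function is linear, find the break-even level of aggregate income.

Y = 7350

MPC = (10635.92 − 8449.12)/(11084 − 8599) = 2186.8/2485 = 0.88
a = 8449.12 − 0.88(8599) = 8449.12 − 7567.12 = 882
Break-even: Y = a/(1−MPC) = 882/0.12 = 7350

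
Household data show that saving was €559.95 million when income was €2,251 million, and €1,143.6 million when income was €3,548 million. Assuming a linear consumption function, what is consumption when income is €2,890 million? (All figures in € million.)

C = 2042.5

MPS = ΔS/ΔY = (1143.6 − 559.95)/(3548 − 2251) = 583.65/1297 = 0.45
MPC = 1 − MPS = 0.55
Autonomous saving = 559.95 − 0.45(2251) = -453, so a = 453
C = 453 + 0.55(2890) = 453 + 1589.5 = 2042.5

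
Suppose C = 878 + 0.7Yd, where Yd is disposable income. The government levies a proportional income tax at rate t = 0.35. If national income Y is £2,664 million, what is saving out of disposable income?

S = -358.52

Yd = (1 − 0.35)(2664) = 0.65(2664) = 1731.6
C = 878 + 0.7(1731.6) = 878 + 1212.12 = 2090.12
S = Yd − C = 1731.6 − 2090.12 = -358.52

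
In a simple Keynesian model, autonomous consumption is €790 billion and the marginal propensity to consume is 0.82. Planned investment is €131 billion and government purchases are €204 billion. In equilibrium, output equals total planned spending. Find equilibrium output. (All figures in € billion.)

Y = 6250

Y = C + I + G = 790 + 0.82Y + 131 + 204
Y − 0.82Y = 1125
0.18Y = 1125, so Y = 1125/0.18 = 6250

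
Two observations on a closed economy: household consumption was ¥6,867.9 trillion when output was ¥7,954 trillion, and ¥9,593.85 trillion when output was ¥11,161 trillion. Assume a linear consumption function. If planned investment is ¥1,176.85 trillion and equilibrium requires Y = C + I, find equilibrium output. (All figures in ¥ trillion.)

MPC = (9593.85 − 6867.9)/(11161 − 7954) = 2725.95/3207 = 0.85
a = 6867.9 − 0.85(7954) = 107
Equilibrium: Y = 107 + 0.85Y + 1176.85
0.15Y = 1283.85, so Y = 1283.85/0.15 = 8559

Y = 8559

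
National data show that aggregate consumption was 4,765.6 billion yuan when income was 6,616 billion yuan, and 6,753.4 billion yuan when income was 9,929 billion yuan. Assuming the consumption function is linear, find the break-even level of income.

Y = 1990

MPC = (6753.4 − 4765.6)/(9929 − 6616) = 1987.8/3313 = 0.6
a = 4765.6 − 0.6(6616) = 4765.6 − 3969.6 = 796
Break-even: Y = a/(1−MPC) = 796/0.4 = 1990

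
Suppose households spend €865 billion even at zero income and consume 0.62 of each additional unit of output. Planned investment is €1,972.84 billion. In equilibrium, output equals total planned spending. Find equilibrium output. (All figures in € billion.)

Y = 7468

Y = C + I = 865 + 0.62Y + 1972.84
Y − 0.62Y = 2837.84
0.38Y = 2837.84, so Y = 2837.84/0.38 = 7468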